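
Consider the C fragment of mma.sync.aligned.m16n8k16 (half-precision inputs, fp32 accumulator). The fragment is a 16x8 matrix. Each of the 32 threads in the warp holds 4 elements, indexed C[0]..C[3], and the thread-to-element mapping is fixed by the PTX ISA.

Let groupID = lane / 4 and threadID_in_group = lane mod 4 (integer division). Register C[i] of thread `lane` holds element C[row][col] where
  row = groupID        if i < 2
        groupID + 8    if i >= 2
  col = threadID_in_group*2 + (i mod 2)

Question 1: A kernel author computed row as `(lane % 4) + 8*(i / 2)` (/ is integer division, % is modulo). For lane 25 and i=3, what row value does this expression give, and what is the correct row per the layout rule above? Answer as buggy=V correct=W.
`(lane % 4) + 8*(i / 2)`[25,3]⇒9
lane 25: gr=6 (25/4), th=1 (25%4)
i=3: r=6+8=14, c=1*2+1=3
row: 9 vs 14

buggy=9 correct=14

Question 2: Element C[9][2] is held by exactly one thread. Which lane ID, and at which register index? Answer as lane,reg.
5,2

r:9=>grp=1,rB=1  c:2=>tig=1,lo=0
L=1*4+1=5  i=1*2+0=2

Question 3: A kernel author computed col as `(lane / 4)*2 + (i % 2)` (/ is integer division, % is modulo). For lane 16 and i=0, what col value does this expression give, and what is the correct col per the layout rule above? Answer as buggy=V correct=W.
buggy=8 correct=0

`(lane / 4)*2 + (i % 2)`[16,0]⇒8
lane 16: gr=4 (16/4), th=0 (16%4)
i=0: r=4+0=4, c=0*2+0=0
col: 8 vs 0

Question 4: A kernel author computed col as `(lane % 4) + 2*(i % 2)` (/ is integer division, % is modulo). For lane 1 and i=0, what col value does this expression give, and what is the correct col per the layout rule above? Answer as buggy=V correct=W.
`(lane % 4) + 2*(i % 2)`[1,0]->1
1: gid=0,tid=1
[0] (0+0,1*2+0) = (0,2)
col: 1 vs 2

buggy=1 correct=2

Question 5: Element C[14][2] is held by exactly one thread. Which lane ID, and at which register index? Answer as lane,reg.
r=14⇒gr=6,Rb=1  c=2⇒th=1,odd=0
L=6*4+1=25  i=1*2+0=2

25,2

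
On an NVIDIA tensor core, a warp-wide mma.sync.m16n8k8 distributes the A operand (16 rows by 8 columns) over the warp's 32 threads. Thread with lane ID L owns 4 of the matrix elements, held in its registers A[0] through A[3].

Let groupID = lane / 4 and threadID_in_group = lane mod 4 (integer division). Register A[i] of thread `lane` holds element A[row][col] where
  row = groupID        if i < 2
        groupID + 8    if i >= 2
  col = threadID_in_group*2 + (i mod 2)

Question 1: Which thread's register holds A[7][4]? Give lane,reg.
30,0

r=7->g=7,rb=0  c=4->t=2,b0=0
L=7*4+2=30  i=0*2+0=0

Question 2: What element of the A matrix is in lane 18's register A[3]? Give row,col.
12,5

lane 18->18/4=4, 18 mod 4=2
i=3  r:4+8->12  c:2·2+1->5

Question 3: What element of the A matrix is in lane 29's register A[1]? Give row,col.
lane 29: g=7 (29/4), t=1 (29%4)
i=1: r=7+0=7, c=1*2+1=3

7,3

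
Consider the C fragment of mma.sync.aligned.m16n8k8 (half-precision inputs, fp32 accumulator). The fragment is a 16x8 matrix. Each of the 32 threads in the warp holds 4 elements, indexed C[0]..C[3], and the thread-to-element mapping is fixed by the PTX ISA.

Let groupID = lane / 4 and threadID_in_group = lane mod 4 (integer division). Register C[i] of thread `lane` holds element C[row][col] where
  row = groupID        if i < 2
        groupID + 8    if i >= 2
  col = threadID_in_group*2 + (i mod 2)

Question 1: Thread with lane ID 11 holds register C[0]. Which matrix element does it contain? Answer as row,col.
2,6

lane 11: G=2 (11/4), T=3 (11%4)
i=0: r=2+0=2, c=3*2+0=6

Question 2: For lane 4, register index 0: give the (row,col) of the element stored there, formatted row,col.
1,0

lane 4: gid=1 (4/4), tid=0 (4%4)
i=0: r=1+0=1, c=0*2+0=0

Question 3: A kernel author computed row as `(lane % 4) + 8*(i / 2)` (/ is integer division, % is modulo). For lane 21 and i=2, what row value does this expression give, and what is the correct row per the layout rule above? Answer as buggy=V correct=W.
`(lane % 4) + 8*(i / 2)`[21,2]=>9
21: grp=5,tig=1
[2] (5+8,1*2+0) = (13,2)
row: 9 vs 13

buggy=9 correct=13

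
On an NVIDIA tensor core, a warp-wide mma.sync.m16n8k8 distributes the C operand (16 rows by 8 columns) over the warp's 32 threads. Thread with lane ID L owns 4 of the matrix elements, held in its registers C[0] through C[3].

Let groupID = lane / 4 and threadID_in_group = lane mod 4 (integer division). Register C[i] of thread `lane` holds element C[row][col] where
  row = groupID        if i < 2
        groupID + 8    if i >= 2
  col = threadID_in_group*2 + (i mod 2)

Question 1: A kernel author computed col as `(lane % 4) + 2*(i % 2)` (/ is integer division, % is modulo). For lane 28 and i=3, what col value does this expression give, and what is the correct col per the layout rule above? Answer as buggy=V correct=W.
buggy=2 correct=1

`(lane % 4) + 2*(i % 2)`[28,3]=>2
lane 28: grp=7 (28/4), tig=0 (28%4)
i=3: r=7+8=15, c=0*2+1=1
col: 2 vs 1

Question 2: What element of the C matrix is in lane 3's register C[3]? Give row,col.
3: G=0,T=3
[3] (0+8,3*2+1) = (8,7)

8,7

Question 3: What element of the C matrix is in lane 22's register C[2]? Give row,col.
22: g=5,t=2
[2] (5+8,2*2+0) = (13,4)

13,4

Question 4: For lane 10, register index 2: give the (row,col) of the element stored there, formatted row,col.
10: gid=2,tid=2
[2] (2+8,2*2+0) = (10,4)

10,4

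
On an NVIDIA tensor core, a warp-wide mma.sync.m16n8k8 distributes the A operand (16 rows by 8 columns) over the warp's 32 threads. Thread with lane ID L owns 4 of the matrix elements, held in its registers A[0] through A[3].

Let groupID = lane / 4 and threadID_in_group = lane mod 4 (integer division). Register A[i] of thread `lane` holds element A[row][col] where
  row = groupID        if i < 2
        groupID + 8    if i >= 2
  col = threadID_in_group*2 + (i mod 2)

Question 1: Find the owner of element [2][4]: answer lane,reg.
r:2=>grp=2,rB=0  c:4=>tig=2,lo=0
L=2*4+2=10  i=0*2+0=0

10,0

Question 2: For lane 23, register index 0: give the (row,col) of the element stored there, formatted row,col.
L=23⇒gr=23>>2=5, th=23&3=3
[0]⇒row 5+0=5  col 3·2+0=6

5,6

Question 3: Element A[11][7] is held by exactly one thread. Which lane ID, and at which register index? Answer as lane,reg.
15,3

r=11->g=3,rb=1  c=7->t=3,b0=1
L=3*4+3=15  i=1*2+1=3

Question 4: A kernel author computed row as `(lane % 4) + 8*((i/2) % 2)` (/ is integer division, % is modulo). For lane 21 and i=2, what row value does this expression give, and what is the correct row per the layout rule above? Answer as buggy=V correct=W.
buggy=9 correct=13

`(lane % 4) + 8*((i/2) % 2)`[21,2]⇒9
21: gr=5,th=1
[2] (5+8,1*2+0) = (13,2)
row: 9 vs 13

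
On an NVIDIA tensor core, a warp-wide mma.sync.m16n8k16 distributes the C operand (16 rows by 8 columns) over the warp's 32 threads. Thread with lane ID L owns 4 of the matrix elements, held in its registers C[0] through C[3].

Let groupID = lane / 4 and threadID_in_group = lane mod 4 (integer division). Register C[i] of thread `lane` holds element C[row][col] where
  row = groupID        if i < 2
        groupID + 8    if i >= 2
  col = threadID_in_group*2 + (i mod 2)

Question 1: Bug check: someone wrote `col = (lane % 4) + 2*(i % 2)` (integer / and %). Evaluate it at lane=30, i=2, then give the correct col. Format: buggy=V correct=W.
buggy=2 correct=4

`(lane % 4) + 2*(i % 2)`[30,2]->2
L=30->gid=30>>2=7, tid=30&3=2
[2]->row 7+8=15  col 2·2+0=4
col: 2 vs 4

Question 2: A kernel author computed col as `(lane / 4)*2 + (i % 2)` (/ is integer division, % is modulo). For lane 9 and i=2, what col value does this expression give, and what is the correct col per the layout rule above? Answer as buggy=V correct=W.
buggy=4 correct=2

`(lane / 4)*2 + (i % 2)`[9,2]→4
lane 9→9/4=2, 9 mod 4=1
i=2  r:2+8→10  c:2·1+0→2
col: 4 vs 2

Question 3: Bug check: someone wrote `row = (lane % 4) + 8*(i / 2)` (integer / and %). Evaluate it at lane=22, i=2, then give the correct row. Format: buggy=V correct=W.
buggy=10 correct=13

`(lane % 4) + 8*(i / 2)`[22,2]⇒10
lane 22: gr=5 (22/4), th=2 (22%4)
i=2: r=5+8=13, c=2*2+0=4
row: 10 vs 13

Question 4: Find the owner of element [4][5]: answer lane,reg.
18,1

r=4⇒gr=4,Rb=0  c=5⇒th=2,odd=1
L=4*4+2=18  i=0*2+1=1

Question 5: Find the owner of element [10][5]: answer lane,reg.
10,3

r=10→G=2,rhi=1  c=5→T=2,p=1
L=2*4+2=10  i=1*2+1=3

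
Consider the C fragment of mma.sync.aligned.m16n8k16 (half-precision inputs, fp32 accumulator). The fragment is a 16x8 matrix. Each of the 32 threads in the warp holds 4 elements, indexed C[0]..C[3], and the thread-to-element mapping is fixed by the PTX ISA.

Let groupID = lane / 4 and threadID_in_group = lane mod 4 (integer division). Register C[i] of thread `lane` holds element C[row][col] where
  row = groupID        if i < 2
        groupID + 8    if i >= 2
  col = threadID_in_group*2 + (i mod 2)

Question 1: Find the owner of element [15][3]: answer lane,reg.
r:15=>grp=7,rB=1  c:3=>tig=1,lo=1
L=7*4+1=29  i=1*2+1=3

29,3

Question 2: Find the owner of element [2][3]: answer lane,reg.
r: 2->gid=2,r8=0  c: 3->tid=1,i&1=1
L=2*4+1=9  i=0*2+1=1

9,1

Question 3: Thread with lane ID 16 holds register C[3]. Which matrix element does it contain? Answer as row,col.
12,1

lane 16->16/4=4, 16 mod 4=0
i=3  r:4+8->12  c:2·0+1->1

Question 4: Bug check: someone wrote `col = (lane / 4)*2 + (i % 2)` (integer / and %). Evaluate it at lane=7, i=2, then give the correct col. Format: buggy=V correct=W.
`(lane / 4)*2 + (i % 2)`[7,2]⇒2
lane 7⇒7/4=1, 7 mod 4=3
i=2  r:1+8⇒9  c:2·3+0⇒6
col: 2 vs 6

buggy=2 correct=6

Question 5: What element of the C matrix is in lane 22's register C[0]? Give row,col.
5,4

lane 22: gr=5 (22/4), th=2 (22%4)
i=0: r=5+0=5, c=2*2+0=4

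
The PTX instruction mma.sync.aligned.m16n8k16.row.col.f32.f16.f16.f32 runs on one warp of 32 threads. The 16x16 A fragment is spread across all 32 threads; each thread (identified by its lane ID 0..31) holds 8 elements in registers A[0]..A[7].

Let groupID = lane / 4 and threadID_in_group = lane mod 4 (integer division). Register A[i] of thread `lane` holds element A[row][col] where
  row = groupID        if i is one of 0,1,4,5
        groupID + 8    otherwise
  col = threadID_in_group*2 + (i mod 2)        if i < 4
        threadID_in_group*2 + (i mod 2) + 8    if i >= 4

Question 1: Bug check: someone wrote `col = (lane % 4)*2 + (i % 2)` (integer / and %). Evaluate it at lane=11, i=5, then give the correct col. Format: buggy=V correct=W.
buggy=7 correct=15

`(lane % 4)*2 + (i % 2)`[11,5]⇒7
11: gr=2,th=3
[5] (2+0,3*2+1+8) = (2,15)
col: 7 vs 15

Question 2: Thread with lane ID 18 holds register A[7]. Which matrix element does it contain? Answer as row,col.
12,13

L=18=>grp=18>>2=4, tig=18&3=2
[7]=>row 4+8=12  col 2·2+1+8=13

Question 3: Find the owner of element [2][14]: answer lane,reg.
r=2⇒gr=2,Rb=0  c=14⇒Cb=1,th=3,odd=0
L=2*4+3=11  i=1*4+0*2+0=4

11,4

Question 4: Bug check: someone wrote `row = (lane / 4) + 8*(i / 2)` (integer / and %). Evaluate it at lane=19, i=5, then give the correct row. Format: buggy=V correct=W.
`(lane / 4) + 8*(i / 2)`[19,5]->20
L=19->g=19>>2=4, t=19&3=3
[5]->row 4+0=4  col 3·2+1+8=15
row: 20 vs 4

buggy=20 correct=4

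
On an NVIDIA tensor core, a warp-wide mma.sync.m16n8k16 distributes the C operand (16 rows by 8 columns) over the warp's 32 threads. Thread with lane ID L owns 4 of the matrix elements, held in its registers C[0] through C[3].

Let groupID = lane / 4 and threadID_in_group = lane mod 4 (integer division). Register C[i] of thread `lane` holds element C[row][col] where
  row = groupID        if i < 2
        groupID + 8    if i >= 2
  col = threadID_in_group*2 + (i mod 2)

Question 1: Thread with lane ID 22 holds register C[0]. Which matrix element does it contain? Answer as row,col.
lane 22: g=5 (22/4), t=2 (22%4)
i=0: r=5+0=5, c=2*2+0=4

5,4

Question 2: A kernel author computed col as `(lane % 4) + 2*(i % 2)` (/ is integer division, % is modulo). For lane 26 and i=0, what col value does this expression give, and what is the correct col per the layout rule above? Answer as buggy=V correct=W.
`(lane % 4) + 2*(i % 2)`[26,0]⇒2
L=26⇒gr=26>>2=6, th=26&3=2
[0]⇒row 6+0=6  col 2·2+0=4
col: 2 vs 4

buggy=2 correct=4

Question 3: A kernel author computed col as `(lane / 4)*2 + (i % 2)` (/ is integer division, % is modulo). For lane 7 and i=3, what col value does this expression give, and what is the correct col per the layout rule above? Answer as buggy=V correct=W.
buggy=3 correct=7

`(lane / 4)*2 + (i % 2)`[7,3]→3
lane 7→7/4=1, 7 mod 4=3
i=3  r:1+8→9  c:2·3+1→7
col: 3 vs 7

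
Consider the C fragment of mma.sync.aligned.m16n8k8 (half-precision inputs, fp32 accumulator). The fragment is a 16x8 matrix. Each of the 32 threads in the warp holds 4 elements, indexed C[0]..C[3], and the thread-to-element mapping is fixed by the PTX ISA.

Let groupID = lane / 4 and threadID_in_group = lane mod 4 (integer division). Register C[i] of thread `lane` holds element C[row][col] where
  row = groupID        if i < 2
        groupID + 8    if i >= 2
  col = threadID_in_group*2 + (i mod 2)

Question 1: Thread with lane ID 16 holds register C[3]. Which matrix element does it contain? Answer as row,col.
L=16⇒gr=16>>2=4, th=16&3=0
[3]⇒row 4+8=12  col 0·2+1=1

12,1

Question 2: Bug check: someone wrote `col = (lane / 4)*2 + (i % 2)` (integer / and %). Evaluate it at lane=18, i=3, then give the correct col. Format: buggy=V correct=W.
buggy=9 correct=5

`(lane / 4)*2 + (i % 2)`[18,3]⇒9
L=18⇒gr=18>>2=4, th=18&3=2
[3]⇒row 4+8=12  col 2·2+1=5
col: 9 vs 5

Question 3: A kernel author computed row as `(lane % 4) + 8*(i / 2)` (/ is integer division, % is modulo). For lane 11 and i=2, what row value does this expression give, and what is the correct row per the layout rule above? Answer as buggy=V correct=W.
buggy=11 correct=10

`(lane % 4) + 8*(i / 2)`[11,2]→11
lane 11: G=2 (11/4), T=3 (11%4)
i=2: r=2+8=10, c=3*2+0=6
row: 11 vs 10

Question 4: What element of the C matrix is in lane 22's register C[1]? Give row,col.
lane 22: g=5 (22/4), t=2 (22%4)
i=1: r=5+0=5, c=2*2+1=5

5,5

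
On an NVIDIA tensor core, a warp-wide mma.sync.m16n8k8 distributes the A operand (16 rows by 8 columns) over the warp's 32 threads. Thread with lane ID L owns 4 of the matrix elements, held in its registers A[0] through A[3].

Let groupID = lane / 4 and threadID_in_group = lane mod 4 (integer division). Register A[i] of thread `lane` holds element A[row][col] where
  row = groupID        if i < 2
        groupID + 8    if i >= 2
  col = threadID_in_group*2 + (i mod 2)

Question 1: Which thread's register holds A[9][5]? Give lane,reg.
6,3

r=9→G=1,rhi=1  c=5→T=2,p=1
L=1*4+2=6  i=1*2+1=3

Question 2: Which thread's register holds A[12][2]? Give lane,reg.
r=12→G=4,rhi=1  c=2→T=1,p=0
L=4*4+1=17  i=1*2+0=2

17,2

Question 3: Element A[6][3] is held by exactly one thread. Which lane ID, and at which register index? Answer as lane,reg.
r=6→G=6,rhi=0  c=3→T=1,p=1
L=6*4+1=25  i=0*2+1=1

25,1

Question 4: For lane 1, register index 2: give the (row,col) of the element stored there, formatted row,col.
lane 1: grp=0 (1/4), tig=1 (1%4)
i=2: r=0+8=8, c=1*2+0=2

8,2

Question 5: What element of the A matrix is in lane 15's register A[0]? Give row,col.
lane 15→15/4=3, 15 mod 4=3
i=0  r:3+0→3  c:2·3+0→6

3,6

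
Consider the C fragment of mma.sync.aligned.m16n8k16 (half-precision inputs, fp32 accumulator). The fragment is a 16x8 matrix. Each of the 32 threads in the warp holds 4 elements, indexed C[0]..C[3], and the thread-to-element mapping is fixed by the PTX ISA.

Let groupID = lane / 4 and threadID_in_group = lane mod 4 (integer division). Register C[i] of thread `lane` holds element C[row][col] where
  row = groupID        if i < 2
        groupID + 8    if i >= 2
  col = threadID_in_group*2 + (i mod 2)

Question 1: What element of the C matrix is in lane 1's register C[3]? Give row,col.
lane 1->1/4=0, 1 mod 4=1
i=3  r:0+8->8  c:2·1+1->3

8,3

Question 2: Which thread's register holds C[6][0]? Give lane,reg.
24,0

r:6=>grp=6,rB=0  c:0=>tig=0,lo=0
L=6*4+0=24  i=0*2+0=0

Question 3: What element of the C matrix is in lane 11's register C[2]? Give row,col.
L=11=>grp=11>>2=2, tig=11&3=3
[2]=>row 2+8=10  col 3·2+0=6

10,6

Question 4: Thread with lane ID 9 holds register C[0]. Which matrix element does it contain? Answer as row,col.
lane 9: gr=2 (9/4), th=1 (9%4)
i=0: r=2+0=2, c=1*2+0=2

2,2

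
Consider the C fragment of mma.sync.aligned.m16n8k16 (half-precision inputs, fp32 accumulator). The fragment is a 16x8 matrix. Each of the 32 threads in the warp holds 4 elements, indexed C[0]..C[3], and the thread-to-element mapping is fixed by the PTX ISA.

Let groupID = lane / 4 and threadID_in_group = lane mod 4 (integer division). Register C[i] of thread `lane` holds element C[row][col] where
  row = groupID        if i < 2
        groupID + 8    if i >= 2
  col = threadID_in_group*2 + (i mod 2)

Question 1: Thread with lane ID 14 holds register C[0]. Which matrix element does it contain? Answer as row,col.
3,4

14: gid=3,tid=2
[0] (3+0,2*2+0) = (3,4)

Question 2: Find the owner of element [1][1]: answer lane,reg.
4,1

r=1->g=1,rb=0  c=1->t=0,b0=1
L=1*4+0=4  i=0*2+1=1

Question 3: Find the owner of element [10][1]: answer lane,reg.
8,3

r=10->g=2,rb=1  c=1->t=0,b0=1
L=2*4+0=8  i=1*2+1=3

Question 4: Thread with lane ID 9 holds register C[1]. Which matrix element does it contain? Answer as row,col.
L=9->gid=9>>2=2, tid=9&3=1
[1]->row 2+0=2  col 1·2+1=3

2,3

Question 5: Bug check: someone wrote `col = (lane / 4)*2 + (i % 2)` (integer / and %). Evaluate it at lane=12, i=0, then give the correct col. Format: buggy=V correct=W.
`(lane / 4)*2 + (i % 2)`[12,0]→6
lane 12: G=3 (12/4), T=0 (12%4)
i=0: r=3+0=3, c=0*2+0=0
col: 6 vs 0

buggy=6 correct=0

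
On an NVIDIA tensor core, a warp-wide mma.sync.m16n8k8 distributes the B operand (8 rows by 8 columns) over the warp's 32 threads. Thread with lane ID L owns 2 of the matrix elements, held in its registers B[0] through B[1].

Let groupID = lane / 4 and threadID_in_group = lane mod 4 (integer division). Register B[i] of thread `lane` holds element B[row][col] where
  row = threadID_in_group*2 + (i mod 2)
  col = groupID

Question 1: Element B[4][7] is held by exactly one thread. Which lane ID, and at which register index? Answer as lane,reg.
c=7->g=7  r=4->t=2,b0=0
L=7*4+2=30  i=0=0

30,0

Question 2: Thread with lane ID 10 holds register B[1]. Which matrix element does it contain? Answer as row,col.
L=10⇒gr=10>>2=2, th=10&3=2
[1]⇒row 2·2+1=5  col gr=2

5,2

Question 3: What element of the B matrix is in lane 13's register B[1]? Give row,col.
3,3

13: grp=3,tig=1
[1] (1*2+1,3) = (3,3)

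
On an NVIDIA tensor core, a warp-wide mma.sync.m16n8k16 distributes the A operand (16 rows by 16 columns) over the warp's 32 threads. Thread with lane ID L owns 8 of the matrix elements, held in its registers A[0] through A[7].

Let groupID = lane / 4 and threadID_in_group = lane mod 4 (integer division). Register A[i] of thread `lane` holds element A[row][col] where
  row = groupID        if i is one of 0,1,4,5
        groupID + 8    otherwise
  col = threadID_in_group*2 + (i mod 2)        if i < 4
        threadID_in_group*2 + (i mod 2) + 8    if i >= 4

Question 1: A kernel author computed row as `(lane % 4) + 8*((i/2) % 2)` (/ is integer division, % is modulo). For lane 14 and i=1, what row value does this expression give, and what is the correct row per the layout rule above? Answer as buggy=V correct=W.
`(lane % 4) + 8*((i/2) % 2)`[14,1]→2
lane 14: G=3 (14/4), T=2 (14%4)
i=1: r=3+0=3, c=2*2+1+0=5
row: 2 vs 3

buggy=2 correct=3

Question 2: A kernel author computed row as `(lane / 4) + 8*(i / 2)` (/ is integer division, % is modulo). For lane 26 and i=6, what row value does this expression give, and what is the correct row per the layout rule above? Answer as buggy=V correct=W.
`(lane / 4) + 8*(i / 2)`[26,6]=>30
lane 26=>26/4=6, 26 mod 4=2
i=6  r:6+8=>14  c:2·2+0+8=>12
row: 30 vs 14

buggy=30 correct=14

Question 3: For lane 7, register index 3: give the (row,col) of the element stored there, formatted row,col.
9,7

lane 7->7/4=1, 7 mod 4=3
i=3  r:1+8->9  c:2·3+1+0->7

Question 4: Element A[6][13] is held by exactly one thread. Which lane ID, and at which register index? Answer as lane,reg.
r=6⇒gr=6,Rb=0  c=13⇒Cb=1,th=2,odd=1
L=6*4+2=26  i=1*4+0*2+1=5

26,5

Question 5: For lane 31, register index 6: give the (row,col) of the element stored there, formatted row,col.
L=31->gid=31>>2=7, tid=31&3=3
[6]->row 7+8=15  col 3·2+0+8=14

15,14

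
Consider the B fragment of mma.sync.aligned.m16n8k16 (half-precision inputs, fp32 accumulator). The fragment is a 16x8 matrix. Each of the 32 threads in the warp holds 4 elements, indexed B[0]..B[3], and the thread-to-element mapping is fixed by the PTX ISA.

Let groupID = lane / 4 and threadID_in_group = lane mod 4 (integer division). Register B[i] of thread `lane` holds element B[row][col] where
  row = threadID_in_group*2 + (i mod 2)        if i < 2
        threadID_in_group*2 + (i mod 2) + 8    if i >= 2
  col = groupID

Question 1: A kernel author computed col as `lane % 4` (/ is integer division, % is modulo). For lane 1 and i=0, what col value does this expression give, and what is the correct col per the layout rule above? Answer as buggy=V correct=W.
`lane % 4`[1,0]→1
lane 1: G=0 (1/4), T=1 (1%4)
i=0: r=1*2+0+0=2, c=G=0
col: 1 vs 0

buggy=1 correct=0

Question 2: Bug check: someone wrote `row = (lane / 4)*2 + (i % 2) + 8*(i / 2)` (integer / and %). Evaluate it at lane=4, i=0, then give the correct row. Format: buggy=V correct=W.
buggy=2 correct=0

`(lane / 4)*2 + (i % 2) + 8*(i / 2)`[4,0]⇒2
lane 4⇒4/4=1, 4 mod 4=0
i=0  r:2·0+0+0⇒0  c:1
row: 2 vs 0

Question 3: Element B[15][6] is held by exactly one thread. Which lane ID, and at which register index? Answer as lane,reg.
c: 6->gid=6  r: 15->r8=1,tid=3,i&1=1
L=6*4+3=27  i=1*2+1=3

27,3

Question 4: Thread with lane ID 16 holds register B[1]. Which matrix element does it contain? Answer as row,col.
lane 16: grp=4 (16/4), tig=0 (16%4)
i=1: r=0*2+1+0=1, c=grp=4

1,4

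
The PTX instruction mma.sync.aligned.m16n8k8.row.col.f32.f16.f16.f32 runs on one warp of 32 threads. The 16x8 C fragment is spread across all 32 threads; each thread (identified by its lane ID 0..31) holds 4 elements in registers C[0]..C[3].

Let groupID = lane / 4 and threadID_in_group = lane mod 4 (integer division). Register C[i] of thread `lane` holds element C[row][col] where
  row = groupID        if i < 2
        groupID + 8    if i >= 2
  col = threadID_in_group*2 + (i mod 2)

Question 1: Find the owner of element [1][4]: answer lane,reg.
6,0

r=1->g=1,rb=0  c=4->t=2,b0=0
L=1*4+2=6  i=0*2+0=0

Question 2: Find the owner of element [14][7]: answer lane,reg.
27,3

r=14⇒gr=6,Rb=1  c=7⇒th=3,odd=1
L=6*4+3=27  i=1*2+1=3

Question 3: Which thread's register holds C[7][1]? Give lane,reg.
r=7->g=7,rb=0  c=1->t=0,b0=1
L=7*4+0=28  i=0*2+1=1

28,1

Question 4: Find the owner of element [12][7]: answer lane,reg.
r: 12->gid=4,r8=1  c: 7->tid=3,i&1=1
L=4*4+3=19  i=1*2+1=3

19,3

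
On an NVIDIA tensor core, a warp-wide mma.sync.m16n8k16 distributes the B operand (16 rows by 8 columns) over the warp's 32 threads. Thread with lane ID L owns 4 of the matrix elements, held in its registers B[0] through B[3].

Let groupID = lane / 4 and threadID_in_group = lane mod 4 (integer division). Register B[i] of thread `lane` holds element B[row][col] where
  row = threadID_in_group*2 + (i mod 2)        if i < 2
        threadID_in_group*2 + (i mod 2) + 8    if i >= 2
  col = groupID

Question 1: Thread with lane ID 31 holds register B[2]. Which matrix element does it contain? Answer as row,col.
14,7

31: grp=7,tig=3
[2] (3*2+0+8,7) = (14,7)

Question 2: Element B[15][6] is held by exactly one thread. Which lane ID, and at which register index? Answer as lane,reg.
27,3

c:6=>grp=6  r:15=>rB=1,tig=3,lo=1
L=6*4+3=27  i=1*2+1=3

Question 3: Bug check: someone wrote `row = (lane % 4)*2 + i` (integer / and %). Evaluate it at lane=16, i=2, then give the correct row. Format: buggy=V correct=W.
buggy=2 correct=8

`(lane % 4)*2 + i`[16,2]->2
16: g=4,t=0
[2] (0*2+0+8,4) = (8,4)
row: 2 vs 8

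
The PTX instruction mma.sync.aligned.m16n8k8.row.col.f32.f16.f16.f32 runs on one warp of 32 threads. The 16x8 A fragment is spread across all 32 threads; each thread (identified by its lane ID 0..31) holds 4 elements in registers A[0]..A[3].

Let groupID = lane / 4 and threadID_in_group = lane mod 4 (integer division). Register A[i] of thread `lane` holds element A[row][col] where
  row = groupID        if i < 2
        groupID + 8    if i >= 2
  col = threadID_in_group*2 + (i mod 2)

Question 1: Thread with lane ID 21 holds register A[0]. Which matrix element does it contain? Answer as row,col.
lane 21: gr=5 (21/4), th=1 (21%4)
i=0: r=5+0=5, c=1*2+0=2

5,2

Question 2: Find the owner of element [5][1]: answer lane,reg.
r=5⇒gr=5,Rb=0  c=1⇒th=0,odd=1
L=5*4+0=20  i=0*2+1=1

20,1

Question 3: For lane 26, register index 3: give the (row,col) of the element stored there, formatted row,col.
14,5

L=26=>grp=26>>2=6, tig=26&3=2
[3]=>row 6+8=14  col 2·2+1=5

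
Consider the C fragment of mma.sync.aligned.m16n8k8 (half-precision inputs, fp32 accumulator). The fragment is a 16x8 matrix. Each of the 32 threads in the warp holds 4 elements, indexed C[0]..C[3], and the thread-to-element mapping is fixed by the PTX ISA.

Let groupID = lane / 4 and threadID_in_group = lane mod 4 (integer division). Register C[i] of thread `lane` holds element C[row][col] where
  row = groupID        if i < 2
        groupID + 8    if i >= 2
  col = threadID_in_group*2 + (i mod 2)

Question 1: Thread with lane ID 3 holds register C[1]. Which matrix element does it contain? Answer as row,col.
L=3⇒gr=3>>2=0, th=3&3=3
[1]⇒row 0+0=0  col 3·2+1=7

0,7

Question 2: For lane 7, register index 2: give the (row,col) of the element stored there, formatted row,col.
9,6

lane 7→7/4=1, 7 mod 4=3
i=2  r:1+8→9  c:2·3+0→6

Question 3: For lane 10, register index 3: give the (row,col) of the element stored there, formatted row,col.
lane 10: gid=2 (10/4), tid=2 (10%4)
i=3: r=2+8=10, c=2*2+1=5

10,5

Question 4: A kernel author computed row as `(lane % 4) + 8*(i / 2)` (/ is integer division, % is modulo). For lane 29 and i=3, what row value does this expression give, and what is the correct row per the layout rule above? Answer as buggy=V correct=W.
buggy=9 correct=15

`(lane % 4) + 8*(i / 2)`[29,3]->9
L=29->g=29>>2=7, t=29&3=1
[3]->row 7+8=15  col 1·2+1=3
row: 9 vs 15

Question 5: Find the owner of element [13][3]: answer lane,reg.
21,3

r:13=>grp=5,rB=1  c:3=>tig=1,lo=1
L=5*4+1=21  i=1*2+1=3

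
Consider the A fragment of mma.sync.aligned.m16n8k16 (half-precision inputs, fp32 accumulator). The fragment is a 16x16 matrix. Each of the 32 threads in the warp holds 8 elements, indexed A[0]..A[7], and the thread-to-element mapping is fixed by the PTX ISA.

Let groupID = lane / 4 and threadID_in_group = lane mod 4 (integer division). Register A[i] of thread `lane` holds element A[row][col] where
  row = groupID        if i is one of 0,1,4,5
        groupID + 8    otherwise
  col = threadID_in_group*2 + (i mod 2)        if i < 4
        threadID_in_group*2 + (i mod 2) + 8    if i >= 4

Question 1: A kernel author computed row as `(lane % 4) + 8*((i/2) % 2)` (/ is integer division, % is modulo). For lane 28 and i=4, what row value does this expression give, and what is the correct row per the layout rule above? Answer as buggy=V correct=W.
`(lane % 4) + 8*((i/2) % 2)`[28,4]⇒0
lane 28⇒28/4=7, 28 mod 4=0
i=4  r:7+0⇒7  c:2·0+0+8⇒8
row: 0 vs 7

buggy=0 correct=7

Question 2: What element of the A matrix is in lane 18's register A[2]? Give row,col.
12,4

lane 18: grp=4 (18/4), tig=2 (18%4)
i=2: r=4+8=12, c=2*2+0+0=4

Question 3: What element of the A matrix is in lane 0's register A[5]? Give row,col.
0,9

lane 0: gr=0 (0/4), th=0 (0%4)
i=5: r=0+0=0, c=0*2+1+8=9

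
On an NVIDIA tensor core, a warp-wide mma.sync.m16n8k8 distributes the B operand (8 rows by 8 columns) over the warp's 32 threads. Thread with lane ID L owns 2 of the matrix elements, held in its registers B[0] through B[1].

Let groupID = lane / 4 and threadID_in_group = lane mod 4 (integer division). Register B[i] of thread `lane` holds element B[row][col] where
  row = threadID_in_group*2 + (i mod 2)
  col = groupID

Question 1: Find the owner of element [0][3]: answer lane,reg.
c=3->g=3  r=0->t=0,b0=0
L=3*4+0=12  i=0=0

12,0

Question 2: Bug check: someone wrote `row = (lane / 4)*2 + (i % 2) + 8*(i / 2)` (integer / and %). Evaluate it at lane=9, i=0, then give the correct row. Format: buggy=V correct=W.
`(lane / 4)*2 + (i % 2) + 8*(i / 2)`[9,0]⇒4
9: gr=2,th=1
[0] (1*2+0,2) = (2,2)
row: 4 vs 2

buggy=4 correct=2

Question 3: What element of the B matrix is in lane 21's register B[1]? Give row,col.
lane 21->21/4=5, 21 mod 4=1
i=1  r:2·1+1->3  c:5

3,5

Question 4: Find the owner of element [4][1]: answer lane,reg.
6,0

c=1→G=1  r=4→T=2,p=0
L=1*4+2=6  i=0=0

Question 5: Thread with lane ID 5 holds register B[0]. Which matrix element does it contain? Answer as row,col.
lane 5: grp=1 (5/4), tig=1 (5%4)
i=0: r=1*2+0=2, c=grp=1

2,1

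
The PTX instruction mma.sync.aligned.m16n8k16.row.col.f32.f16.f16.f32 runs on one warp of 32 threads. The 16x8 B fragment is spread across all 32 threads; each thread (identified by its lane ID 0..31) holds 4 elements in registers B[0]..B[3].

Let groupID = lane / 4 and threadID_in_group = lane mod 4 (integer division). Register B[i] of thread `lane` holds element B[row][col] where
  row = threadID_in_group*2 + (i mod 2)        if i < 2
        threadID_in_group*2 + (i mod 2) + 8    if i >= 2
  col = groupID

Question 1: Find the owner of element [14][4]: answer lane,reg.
c=4->g=4  r=14->rb=1,t=3,b0=0
L=4*4+3=19  i=1*2+0=2

19,2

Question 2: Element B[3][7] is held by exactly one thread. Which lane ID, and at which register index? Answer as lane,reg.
29,1

c:7=>grp=7  r:3=>rB=0,tig=1,lo=1
L=7*4+1=29  i=0*2+1=1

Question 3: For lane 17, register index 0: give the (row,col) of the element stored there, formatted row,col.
lane 17: g=4 (17/4), t=1 (17%4)
i=0: r=1*2+0+0=2, c=g=4

2,4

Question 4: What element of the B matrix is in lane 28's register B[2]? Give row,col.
8,7

lane 28: G=7 (28/4), T=0 (28%4)
i=2: r=0*2+0+8=8, c=G=7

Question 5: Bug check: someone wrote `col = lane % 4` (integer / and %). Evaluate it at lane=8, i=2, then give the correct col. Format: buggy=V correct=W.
buggy=0 correct=2

`lane % 4`[8,2]⇒0
L=8⇒gr=8>>2=2, th=8&3=0
[2]⇒row 0·2+0+8=8  col gr=2
col: 0 vs 2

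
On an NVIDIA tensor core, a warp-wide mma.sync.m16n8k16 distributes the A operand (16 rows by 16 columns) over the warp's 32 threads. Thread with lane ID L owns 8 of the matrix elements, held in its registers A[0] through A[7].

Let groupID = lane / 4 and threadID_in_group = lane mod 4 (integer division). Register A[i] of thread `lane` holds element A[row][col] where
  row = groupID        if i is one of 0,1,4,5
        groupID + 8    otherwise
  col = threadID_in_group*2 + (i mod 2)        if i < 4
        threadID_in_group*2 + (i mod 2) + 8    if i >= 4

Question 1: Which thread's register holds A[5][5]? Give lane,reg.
22,1

r=5→G=5,rhi=0  c=5→chi=0,T=2,p=1
L=5*4+2=22  i=0*4+0*2+1=1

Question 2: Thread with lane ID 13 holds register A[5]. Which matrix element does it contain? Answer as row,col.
3,11

L=13⇒gr=13>>2=3, th=13&3=1
[5]⇒row 3+0=3  col 1·2+1+8=11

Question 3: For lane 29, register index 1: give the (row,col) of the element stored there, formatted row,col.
7,3

L=29→G=29>>2=7, T=29&3=1
[1]→row 7+0=7  col 1·2+1+0=3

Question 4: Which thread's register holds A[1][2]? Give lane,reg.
5,0

r: 1->gid=1,r8=0  c: 2->c8=0,tid=1,i&1=0
L=1*4+1=5  i=0*4+0*2+0=0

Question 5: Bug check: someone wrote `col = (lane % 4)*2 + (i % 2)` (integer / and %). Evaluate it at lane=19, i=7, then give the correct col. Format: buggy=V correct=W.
buggy=7 correct=15

`(lane % 4)*2 + (i % 2)`[19,7]=>7
L=19=>grp=19>>2=4, tig=19&3=3
[7]=>row 4+8=12  col 3·2+1+8=15
col: 7 vs 15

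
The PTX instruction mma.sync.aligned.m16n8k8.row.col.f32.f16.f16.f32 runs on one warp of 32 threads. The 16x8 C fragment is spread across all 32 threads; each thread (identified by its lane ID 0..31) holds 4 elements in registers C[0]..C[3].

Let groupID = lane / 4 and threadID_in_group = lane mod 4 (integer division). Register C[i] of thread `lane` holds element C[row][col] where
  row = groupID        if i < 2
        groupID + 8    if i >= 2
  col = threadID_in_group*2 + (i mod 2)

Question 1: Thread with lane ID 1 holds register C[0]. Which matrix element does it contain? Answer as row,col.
L=1->gid=1>>2=0, tid=1&3=1
[0]->row 0+0=0  col 1·2+0=2

0,2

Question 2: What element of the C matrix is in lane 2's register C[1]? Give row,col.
0,5

lane 2: g=0 (2/4), t=2 (2%4)
i=1: r=0+0=0, c=2*2+1=5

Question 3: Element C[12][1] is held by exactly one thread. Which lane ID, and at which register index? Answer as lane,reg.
r=12->g=4,rb=1  c=1->t=0,b0=1
L=4*4+0=16  i=1*2+1=3

16,3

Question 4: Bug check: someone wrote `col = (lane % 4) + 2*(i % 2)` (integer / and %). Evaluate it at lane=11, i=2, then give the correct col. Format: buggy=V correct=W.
buggy=3 correct=6

`(lane % 4) + 2*(i % 2)`[11,2]->3
lane 11: gid=2 (11/4), tid=3 (11%4)
i=2: r=2+8=10, c=3*2+0=6
col: 3 vs 6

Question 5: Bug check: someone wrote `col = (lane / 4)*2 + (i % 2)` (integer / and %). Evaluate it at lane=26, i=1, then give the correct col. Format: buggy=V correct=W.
`(lane / 4)*2 + (i % 2)`[26,1]=>13
lane 26=>26/4=6, 26 mod 4=2
i=1  r:6+0=>6  c:2·2+1=>5
col: 13 vs 5

buggy=13 correct=5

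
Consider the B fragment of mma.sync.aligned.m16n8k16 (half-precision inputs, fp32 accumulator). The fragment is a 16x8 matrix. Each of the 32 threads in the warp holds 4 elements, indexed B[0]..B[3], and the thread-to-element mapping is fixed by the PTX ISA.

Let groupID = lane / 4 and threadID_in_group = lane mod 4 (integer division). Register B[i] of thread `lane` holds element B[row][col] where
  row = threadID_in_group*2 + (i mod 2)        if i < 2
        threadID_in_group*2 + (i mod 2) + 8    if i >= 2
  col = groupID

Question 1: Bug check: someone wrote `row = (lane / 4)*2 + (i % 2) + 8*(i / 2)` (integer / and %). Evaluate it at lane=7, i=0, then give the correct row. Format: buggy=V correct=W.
buggy=2 correct=6

`(lane / 4)*2 + (i % 2) + 8*(i / 2)`[7,0]⇒2
lane 7⇒7/4=1, 7 mod 4=3
i=0  r:2·3+0+0⇒6  c:1
row: 2 vs 6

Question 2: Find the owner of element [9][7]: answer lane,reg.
c=7→G=7  r=9→rhi=1,T=0,p=1
L=7*4+0=28  i=1*2+1=3

28,3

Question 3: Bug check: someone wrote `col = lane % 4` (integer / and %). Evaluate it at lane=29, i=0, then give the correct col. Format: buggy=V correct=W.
buggy=1 correct=7

`lane % 4`[29,0]→1
29: G=7,T=1
[0] (1*2+0+0,7) = (2,7)
col: 1 vs 7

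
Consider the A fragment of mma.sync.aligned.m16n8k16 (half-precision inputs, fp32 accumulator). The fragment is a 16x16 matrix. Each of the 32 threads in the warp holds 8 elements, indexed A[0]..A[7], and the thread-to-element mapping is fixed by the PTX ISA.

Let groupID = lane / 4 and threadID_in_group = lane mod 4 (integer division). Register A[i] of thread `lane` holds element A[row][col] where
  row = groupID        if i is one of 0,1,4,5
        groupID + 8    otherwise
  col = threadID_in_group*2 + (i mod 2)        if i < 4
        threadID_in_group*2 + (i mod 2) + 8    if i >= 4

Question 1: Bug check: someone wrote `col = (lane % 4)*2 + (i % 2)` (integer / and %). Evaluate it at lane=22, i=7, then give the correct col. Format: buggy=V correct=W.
`(lane % 4)*2 + (i % 2)`[22,7]⇒5
lane 22⇒22/4=5, 22 mod 4=2
i=7  r:5+8⇒13  c:2·2+1+8⇒13
col: 5 vs 13

buggy=5 correct=13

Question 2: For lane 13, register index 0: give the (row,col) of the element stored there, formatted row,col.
3,2

L=13⇒gr=13>>2=3, th=13&3=1
[0]⇒row 3+0=3  col 1·2+0+0=2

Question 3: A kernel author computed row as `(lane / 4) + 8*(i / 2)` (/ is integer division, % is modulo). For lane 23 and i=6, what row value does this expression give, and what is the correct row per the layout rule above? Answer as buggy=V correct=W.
`(lane / 4) + 8*(i / 2)`[23,6]⇒29
L=23⇒gr=23>>2=5, th=23&3=3
[6]⇒row 5+8=13  col 3·2+0+8=14
row: 29 vs 13

buggy=29 correct=13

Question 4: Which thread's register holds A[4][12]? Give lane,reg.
r=4⇒gr=4,Rb=0  c=12⇒Cb=1,th=2,odd=0
L=4*4+2=18  i=1*4+0*2+0=4

18,4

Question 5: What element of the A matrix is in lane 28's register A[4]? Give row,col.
7,8

L=28->gid=28>>2=7, tid=28&3=0
[4]->row 7+0=7  col 0·2+0+8=8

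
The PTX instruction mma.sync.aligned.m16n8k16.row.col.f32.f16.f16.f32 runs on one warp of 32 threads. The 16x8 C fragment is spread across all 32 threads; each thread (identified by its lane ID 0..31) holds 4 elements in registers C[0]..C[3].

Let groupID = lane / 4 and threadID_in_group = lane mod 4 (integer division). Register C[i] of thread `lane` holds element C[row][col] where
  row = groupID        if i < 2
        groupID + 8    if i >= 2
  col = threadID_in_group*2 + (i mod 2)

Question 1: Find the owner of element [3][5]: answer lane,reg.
r=3⇒gr=3,Rb=0  c=5⇒th=2,odd=1
L=3*4+2=14  i=0*2+1=1

14,1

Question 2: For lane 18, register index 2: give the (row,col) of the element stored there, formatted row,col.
lane 18: gid=4 (18/4), tid=2 (18%4)
i=2: r=4+8=12, c=2*2+0=4

12,4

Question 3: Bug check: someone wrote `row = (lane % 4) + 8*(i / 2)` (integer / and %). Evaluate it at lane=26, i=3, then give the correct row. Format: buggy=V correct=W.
buggy=10 correct=14

`(lane % 4) + 8*(i / 2)`[26,3]⇒10
lane 26⇒26/4=6, 26 mod 4=2
i=3  r:6+8⇒14  c:2·2+1⇒5
row: 10 vs 14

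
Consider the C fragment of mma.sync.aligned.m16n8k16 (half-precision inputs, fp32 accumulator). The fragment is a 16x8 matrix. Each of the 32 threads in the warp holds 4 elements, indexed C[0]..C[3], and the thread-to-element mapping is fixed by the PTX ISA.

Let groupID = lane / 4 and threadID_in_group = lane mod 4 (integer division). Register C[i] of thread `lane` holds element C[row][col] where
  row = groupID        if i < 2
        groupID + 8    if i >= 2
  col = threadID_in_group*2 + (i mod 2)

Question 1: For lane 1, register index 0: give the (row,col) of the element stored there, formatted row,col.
lane 1->1/4=0, 1 mod 4=1
i=0  r:0+0->0  c:2·1+0->2

0,2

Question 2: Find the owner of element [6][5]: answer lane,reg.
r=6→G=6,rhi=0  c=5→T=2,p=1
L=6*4+2=26  i=0*2+1=1

26,1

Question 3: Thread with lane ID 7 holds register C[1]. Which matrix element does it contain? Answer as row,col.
lane 7: gid=1 (7/4), tid=3 (7%4)
i=1: r=1+0=1, c=3*2+1=7

1,7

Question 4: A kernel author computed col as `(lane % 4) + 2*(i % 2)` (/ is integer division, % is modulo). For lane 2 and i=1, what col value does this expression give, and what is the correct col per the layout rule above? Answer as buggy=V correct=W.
buggy=4 correct=5

`(lane % 4) + 2*(i % 2)`[2,1]⇒4
2: gr=0,th=2
[1] (0+0,2*2+1) = (0,5)
col: 4 vs 5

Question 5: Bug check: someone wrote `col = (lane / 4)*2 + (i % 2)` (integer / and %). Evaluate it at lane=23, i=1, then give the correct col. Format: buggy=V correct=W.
`(lane / 4)*2 + (i % 2)`[23,1]→11
lane 23: G=5 (23/4), T=3 (23%4)
i=1: r=5+0=5, c=3*2+1=7
col: 11 vs 7

buggy=11 correct=7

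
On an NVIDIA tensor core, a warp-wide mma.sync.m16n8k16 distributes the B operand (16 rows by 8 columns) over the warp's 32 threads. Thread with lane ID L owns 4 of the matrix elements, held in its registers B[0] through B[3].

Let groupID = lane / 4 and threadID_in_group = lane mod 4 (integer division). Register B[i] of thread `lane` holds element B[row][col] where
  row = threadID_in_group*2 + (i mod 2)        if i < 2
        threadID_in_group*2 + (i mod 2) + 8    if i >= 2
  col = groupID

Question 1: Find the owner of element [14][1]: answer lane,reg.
7,2

c:1=>grp=1  r:14=>rB=1,tig=3,lo=0
L=1*4+3=7  i=1*2+0=2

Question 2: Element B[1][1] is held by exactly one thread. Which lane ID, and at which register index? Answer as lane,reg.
4,1

c=1→G=1  r=1→rhi=0,T=0,p=1
L=1*4+0=4  i=0*2+1=1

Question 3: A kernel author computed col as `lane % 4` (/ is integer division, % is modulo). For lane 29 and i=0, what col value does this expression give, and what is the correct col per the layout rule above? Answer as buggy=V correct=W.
buggy=1 correct=7

`lane % 4`[29,0]->1
L=29->gid=29>>2=7, tid=29&3=1
[0]->row 1·2+0+0=2  col gid=7
col: 1 vs 7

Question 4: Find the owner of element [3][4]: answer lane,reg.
17,1

c=4⇒gr=4  r=3⇒Rb=0,th=1,odd=1
L=4*4+1=17  i=0*2+1=1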